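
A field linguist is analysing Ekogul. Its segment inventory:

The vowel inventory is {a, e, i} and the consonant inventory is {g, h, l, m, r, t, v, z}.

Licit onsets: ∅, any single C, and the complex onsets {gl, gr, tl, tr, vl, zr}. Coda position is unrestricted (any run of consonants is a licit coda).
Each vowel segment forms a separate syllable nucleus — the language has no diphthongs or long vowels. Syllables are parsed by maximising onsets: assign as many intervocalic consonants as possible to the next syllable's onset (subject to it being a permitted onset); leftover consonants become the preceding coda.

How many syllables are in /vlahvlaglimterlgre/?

The vowels are a, a, i, e, e — 5 nuclei, so 5 syllables.

5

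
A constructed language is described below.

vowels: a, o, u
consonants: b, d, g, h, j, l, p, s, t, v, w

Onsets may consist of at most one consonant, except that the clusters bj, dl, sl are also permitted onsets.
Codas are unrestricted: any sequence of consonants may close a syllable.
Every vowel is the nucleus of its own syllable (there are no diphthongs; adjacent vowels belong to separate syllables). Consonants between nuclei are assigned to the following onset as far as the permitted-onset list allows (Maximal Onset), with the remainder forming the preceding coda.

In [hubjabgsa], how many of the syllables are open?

2

Vowels present: u, a, a; each is a nucleus, giving 3 syllables.
/u…a/ gap (V1→V2): cluster /bj/ — /bj/ is itself a permitted onset, so the whole cluster goes right; preceding coda = ∅.
/a…a/ gap (V2→V3): /bgs/ splits as /bg/ + /s/ (/s/ is the longest suffix that is a licit onset).
Result: hu.bjabg.sa.
Classifying each syllable: /hu/ (open), /bjabg/ (closed), /sa/ (open).
Open syllables: 2.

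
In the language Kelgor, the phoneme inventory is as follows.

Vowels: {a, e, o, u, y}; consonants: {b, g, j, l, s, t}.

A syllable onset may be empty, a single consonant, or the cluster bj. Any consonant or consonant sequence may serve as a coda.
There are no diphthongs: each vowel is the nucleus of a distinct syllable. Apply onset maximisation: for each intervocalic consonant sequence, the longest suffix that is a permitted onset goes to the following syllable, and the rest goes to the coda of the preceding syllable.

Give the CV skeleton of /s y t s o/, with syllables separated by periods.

CVC.CV

Nuclei (vowels): y, o → 2 syllables.
Between /y/ (V1) and /o/ (V2): /ts/; trying suffixes from longest down, /s/ is the first permitted one, so coda /t/ | onset /s/.
Syllabification: syt.so.
Mapping each syllable to C/V: /syt/ → CVC, /so/ → CV.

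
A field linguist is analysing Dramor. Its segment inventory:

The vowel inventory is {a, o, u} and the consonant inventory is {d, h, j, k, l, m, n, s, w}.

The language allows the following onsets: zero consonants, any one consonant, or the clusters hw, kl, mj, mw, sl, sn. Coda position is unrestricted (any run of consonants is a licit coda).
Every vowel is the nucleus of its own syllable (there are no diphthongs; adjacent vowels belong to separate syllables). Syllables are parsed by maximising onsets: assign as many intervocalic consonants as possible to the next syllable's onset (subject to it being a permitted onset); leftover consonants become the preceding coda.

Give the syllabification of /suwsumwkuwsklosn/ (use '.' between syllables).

suw.sumw.kuws.klosn

Nuclei (vowels): u, u, u, o → 4 syllables.
σ1/σ2 boundary: /ws/ — longest licit onset from the right is /s/, leaving /w/ as coda.
σ2/σ3 boundary: /mwk/ — longest licit onset from the right is /k/, leaving /mw/ as coda.
σ3/σ4 boundary: /wskl/ — longest licit onset from the right is /kl/, leaving /ws/ as coda.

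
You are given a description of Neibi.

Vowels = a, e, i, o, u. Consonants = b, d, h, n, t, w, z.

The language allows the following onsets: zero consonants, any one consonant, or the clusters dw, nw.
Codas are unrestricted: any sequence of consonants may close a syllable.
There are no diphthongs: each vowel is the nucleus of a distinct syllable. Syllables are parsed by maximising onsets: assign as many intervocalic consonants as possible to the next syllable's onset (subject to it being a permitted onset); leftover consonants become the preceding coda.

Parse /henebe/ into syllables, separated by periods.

he.ne.be

Nuclei (vowels): e, e, e → 3 syllables.
/e…e/ gap (V1→V2): /n/ is a single consonant, so it becomes the next onset.
/e…e/ gap (V2→V3): just /b/ — single C goes to the following onset.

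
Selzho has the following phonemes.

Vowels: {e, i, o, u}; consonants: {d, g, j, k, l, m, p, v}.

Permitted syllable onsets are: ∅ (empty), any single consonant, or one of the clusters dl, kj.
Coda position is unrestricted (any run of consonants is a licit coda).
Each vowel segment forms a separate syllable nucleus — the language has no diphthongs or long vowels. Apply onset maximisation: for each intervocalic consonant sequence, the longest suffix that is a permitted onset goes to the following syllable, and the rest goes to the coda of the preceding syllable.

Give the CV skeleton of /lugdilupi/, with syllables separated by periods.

CVC.CV.CV.CV

Nuclei (vowels): u, i, u, i → 4 syllables.
Between /u/ (V1) and /i/ (V2): cluster /gd/ — the longest permitted-onset suffix is /d/; onset = /d/, preceding coda = /g/.
Between /i/ (V2) and /u/ (V3): /l/ is a single consonant, so it becomes the next onset.
Between /u/ (V3) and /i/ (V4): /p/ → onset of the next syllable (single consonants are always licit onsets).
Result: lug.di.lu.pi.
Mapping each syllable to C/V: /lug/ → CVC, /di/ → CV, /lu/ → CV, /pi/ → CV.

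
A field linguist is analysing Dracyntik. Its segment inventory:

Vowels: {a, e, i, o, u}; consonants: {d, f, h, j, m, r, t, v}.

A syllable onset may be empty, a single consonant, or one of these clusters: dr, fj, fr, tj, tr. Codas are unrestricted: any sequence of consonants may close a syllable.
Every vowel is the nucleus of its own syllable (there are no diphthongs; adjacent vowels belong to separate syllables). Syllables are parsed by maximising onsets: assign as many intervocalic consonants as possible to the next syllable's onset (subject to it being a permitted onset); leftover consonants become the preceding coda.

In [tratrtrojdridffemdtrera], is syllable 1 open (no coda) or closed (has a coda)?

closed

Nuclei (vowels): a, o, i, e, e, a → 6 syllables.
σ1/σ2 boundary: /trtr/ — longest licit onset from the right is /tr/, leaving /tr/ as coda.
σ2/σ3 boundary: /jdr/ splits as /j/ + /dr/ (/dr/ is the longest suffix that is a licit onset).
σ3/σ4 boundary: /dff/ splits as /df/ + /f/ (/f/ is the longest suffix that is a licit onset).
σ4/σ5 boundary: /mdtr/ splits as /md/ + /tr/ (/tr/ is the longest suffix that is a licit onset).
σ5/σ6 boundary: /r/ is a single consonant, so it becomes the next onset.
Result: tratr.troj.dridf.femd.tre.ra.
Syllable 1 is /tratr/ with coda /tr/, so it is closed.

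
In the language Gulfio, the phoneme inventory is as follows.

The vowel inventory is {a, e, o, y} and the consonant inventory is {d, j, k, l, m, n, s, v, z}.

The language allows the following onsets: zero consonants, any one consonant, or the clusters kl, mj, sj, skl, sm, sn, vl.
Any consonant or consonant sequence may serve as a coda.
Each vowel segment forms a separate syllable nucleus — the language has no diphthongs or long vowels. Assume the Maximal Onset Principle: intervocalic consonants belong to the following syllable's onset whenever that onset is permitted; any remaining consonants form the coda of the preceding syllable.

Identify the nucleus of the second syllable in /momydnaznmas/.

Nuclei (vowels): o, y, a, a → 4 syllables.
The second nucleus (vowel 2 from the left) is /y/.

y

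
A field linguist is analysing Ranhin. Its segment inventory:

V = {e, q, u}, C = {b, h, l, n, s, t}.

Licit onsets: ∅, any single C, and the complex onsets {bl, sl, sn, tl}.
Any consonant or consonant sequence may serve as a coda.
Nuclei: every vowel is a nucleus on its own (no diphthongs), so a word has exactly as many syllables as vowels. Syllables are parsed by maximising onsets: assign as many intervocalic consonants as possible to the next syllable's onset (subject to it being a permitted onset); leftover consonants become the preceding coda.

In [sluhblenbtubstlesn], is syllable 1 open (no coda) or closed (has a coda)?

The vowels are u, e, u, e — 4 nuclei, so 4 syllables.
σ1/σ2 boundary: /hbl/ — longest licit onset from the right is /bl/, leaving /h/ as coda.
σ2/σ3 boundary: /nbt/ splits as /nb/ + /t/ (/t/ is the longest suffix that is a licit onset).
σ3/σ4 boundary: /bstl/ splits as /bs/ + /tl/ (/tl/ is the longest suffix that is a licit onset).
Result: sluh.blenb.tubs.tlesn.
Syllable 1 is /sluh/ with coda /h/, so it is closed.

closed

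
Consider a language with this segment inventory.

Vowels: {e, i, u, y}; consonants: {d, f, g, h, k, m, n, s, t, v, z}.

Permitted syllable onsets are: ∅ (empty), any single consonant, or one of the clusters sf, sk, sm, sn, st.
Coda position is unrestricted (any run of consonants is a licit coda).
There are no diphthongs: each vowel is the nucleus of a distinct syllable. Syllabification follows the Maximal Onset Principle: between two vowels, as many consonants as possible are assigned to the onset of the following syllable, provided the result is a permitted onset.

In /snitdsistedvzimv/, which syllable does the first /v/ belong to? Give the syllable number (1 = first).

Vowels present: i, i, e, i; each is a nucleus, giving 4 syllables.
/i…i/ gap (V1→V2): /tds/ splits as /td/ + /s/ (/s/ is the longest suffix that is a licit onset).
/i…e/ gap (V2→V3): cluster /st/ — /st/ is itself a permitted onset, so the whole cluster goes right; preceding coda = ∅.
/e…i/ gap (V3→V4): /dvz/ splits as /dv/ + /z/ (/z/ is the longest suffix that is a licit onset).
Putting it together: snitd.si.stedv.zimv.
The first /v/ is in the coda of syllable 3 (/stedv/).

3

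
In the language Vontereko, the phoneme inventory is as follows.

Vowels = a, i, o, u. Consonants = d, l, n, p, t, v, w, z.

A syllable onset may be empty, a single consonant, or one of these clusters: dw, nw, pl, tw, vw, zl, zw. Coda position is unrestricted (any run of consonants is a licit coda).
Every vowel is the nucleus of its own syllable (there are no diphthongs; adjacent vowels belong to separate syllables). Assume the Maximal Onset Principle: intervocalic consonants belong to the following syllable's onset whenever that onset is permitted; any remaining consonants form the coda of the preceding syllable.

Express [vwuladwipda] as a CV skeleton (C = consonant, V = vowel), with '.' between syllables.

CCV.CV.CCVC.CV

Nuclei (vowels): u, a, i, a → 4 syllables.
σ1/σ2 boundary: just /l/ — single C goes to the following onset.
σ2/σ3 boundary: cluster /dw/ — /dw/ is itself a permitted onset, so the whole cluster goes right; preceding coda = ∅.
σ3/σ4 boundary: /pd/ splits as /p/ + /d/ (/d/ is the longest suffix that is a licit onset).
Syllabification: vwu.la.dwip.da.
Mapping each syllable to C/V: /vwu/ → CCV, /la/ → CV, /dwip/ → CCVC, /da/ → CV.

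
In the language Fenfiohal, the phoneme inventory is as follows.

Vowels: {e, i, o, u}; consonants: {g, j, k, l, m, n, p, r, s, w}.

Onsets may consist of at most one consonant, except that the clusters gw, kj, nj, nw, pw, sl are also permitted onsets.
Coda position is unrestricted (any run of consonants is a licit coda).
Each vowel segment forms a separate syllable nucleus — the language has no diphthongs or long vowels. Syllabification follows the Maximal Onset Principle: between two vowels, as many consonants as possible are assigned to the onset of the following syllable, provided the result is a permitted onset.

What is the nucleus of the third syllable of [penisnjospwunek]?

o

Nuclei (vowels): e, i, o, u, e → 5 syllables.
The third nucleus (vowel 3 from the left) is /o/.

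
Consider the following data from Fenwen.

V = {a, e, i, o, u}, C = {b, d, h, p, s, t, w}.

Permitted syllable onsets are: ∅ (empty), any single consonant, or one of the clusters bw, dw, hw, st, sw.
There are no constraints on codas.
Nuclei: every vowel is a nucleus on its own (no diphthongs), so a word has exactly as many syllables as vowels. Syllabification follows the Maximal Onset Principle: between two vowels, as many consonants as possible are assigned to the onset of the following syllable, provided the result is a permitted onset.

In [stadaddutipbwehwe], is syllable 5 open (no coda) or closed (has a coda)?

Vowels present: a, a, u, i, e, e; each is a nucleus, giving 6 syllables.
/a…a/ gap (V1→V2): /d/ → onset of the next syllable (single consonants are always licit onsets).
/a…u/ gap (V2→V3): /dd/; trying suffixes from longest down, /d/ is the first permitted one, so coda /d/ | onset /d/.
/u…i/ gap (V3→V4): just /t/ — single C goes to the following onset.
/i…e/ gap (V4→V5): /pbw/ splits as /p/ + /bw/ (/bw/ is the longest suffix that is a licit onset).
/e…e/ gap (V5→V6): /hw/ — entire cluster is a permitted onset → onset /hw/, coda ∅.
So the parse is sta.dad.du.tip.bwe.hwe.
Syllable 5 is /bwe/; it ends in its nucleus with no coda, so it is open.

open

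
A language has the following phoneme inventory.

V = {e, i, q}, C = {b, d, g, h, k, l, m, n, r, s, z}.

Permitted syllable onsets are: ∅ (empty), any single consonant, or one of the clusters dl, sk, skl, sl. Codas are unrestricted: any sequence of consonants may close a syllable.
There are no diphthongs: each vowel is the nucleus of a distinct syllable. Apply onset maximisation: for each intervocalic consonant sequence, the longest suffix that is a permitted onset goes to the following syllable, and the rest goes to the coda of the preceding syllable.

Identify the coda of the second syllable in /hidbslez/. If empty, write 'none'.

z

The vowels are i, e — 2 nuclei, so 2 syllables.
σ1/σ2 boundary: /dbsl/ splits as /db/ + /sl/ (/sl/ is the longest suffix that is a licit onset).
So the parse is hidb.slez.
Syllable 2 is /slez/: onset /sl/, nucleus /e/, coda /z/.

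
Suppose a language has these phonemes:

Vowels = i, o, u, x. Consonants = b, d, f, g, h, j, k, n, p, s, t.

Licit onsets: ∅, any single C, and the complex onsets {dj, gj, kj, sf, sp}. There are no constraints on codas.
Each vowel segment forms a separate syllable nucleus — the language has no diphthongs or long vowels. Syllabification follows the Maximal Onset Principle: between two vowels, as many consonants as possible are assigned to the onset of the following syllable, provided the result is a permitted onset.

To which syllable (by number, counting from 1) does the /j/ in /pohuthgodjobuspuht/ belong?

4

Vowels present: o, u, o, o, u, u; each is a nucleus, giving 6 syllables.
σ1/σ2 boundary: /h/ is a single consonant, so it becomes the next onset.
σ2/σ3 boundary: /thg/ splits as /th/ + /g/ (/g/ is the longest suffix that is a licit onset).
σ3/σ4 boundary: /dj/ — entire cluster is a permitted onset → onset /dj/, coda ∅.
σ4/σ5 boundary: just /b/ — single C goes to the following onset.
σ5/σ6 boundary: /sp/ — entire cluster is a permitted onset → onset /sp/, coda ∅.
So the parse is po.huth.go.djo.bu.spuht.
The /j/ is in the onset of syllable 4 (/djo/).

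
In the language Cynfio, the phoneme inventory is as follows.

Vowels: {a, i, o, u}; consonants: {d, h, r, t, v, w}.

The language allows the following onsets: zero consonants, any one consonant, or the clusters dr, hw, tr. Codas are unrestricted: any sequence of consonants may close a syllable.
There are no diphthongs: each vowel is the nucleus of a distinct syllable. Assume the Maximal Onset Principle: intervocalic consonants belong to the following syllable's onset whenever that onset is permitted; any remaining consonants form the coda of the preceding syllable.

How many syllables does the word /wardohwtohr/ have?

The vowels are a, o, o — 3 nuclei, so 3 syllables.

3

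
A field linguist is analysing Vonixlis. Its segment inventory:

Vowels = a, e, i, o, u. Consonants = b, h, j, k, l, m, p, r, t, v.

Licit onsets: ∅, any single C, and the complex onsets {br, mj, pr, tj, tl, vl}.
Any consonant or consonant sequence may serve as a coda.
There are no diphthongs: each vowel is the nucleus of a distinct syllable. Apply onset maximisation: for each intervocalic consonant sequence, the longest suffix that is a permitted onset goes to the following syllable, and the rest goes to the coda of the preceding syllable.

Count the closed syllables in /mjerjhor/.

Nuclei (vowels): e, o → 2 syllables.
V1 /e/ – V2 /o/: cluster /rjh/ — the longest permitted-onset suffix is /h/; onset = /h/, preceding coda = /rj/.
Putting it together: mjerj.hor.
Classifying each syllable: /mjerj/ (closed), /hor/ (closed).
Closed syllables: 2.

2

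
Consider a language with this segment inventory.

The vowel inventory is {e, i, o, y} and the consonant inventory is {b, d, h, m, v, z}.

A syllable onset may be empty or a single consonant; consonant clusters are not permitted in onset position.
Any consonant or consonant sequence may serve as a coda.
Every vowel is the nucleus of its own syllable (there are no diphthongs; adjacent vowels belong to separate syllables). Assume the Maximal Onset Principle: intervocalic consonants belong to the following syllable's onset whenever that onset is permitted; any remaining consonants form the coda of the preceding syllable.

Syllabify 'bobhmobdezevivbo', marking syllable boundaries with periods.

Nuclei (vowels): o, o, e, e, i, o → 6 syllables.
V1 /o/ – V2 /o/: cluster /bhm/ — the longest permitted-onset suffix is /m/; onset = /m/, preceding coda = /bh/.
V2 /o/ – V3 /e/: cluster /bd/ — the longest permitted-onset suffix is /d/; onset = /d/, preceding coda = /b/.
V3 /e/ – V4 /e/: just /z/ — single C goes to the following onset.
V4 /e/ – V5 /i/: just /v/ — single C goes to the following onset.
V5 /i/ – V6 /o/: cluster /vb/ — the longest permitted-onset suffix is /b/; onset = /b/, preceding coda = /v/.

bobh.mob.de.ze.viv.bo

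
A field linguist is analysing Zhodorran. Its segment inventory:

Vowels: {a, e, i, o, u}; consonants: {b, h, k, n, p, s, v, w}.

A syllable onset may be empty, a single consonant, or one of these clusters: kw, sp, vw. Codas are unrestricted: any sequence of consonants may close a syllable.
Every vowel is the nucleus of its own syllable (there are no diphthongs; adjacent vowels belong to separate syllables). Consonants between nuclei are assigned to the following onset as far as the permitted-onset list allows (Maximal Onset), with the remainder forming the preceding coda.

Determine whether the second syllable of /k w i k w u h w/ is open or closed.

Vowels present: i, u; each is a nucleus, giving 2 syllables.
σ1/σ2 boundary: cluster /kw/ — /kw/ is itself a permitted onset, so the whole cluster goes right; preceding coda = ∅.
Putting it together: kwi.kwuhw.
Syllable 2 is /kwuhw/ with coda /hw/, so it is closed.

closed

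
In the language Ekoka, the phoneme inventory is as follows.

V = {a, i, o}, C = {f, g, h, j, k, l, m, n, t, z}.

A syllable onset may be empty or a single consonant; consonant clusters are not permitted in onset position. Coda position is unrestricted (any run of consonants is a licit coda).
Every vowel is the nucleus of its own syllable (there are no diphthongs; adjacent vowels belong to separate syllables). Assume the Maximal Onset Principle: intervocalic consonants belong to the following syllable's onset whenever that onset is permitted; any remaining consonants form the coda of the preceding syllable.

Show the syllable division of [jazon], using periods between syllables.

The vowels are a, o — 2 nuclei, so 2 syllables.
Between /a/ (V1) and /o/ (V2): /z/ → onset of the next syllable (single consonants are always licit onsets).

ja.zon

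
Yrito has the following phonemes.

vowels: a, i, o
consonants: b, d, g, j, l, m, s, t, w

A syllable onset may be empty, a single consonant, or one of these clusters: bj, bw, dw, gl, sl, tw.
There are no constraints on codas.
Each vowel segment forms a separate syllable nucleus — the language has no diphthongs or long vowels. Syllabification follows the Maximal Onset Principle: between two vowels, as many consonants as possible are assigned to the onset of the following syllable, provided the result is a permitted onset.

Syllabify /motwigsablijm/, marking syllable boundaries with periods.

Vowels present: o, i, a, i; each is a nucleus, giving 4 syllables.
V1 /o/ – V2 /i/: /tw/ — entire cluster is a permitted onset → onset /tw/, coda ∅.
V2 /i/ – V3 /a/: /gs/; trying suffixes from longest down, /s/ is the first permitted one, so coda /g/ | onset /s/.
V3 /a/ – V4 /i/: cluster /bl/ — the longest permitted-onset suffix is /l/; onset = /l/, preceding coda = /b/.

mo.twig.sab.lijm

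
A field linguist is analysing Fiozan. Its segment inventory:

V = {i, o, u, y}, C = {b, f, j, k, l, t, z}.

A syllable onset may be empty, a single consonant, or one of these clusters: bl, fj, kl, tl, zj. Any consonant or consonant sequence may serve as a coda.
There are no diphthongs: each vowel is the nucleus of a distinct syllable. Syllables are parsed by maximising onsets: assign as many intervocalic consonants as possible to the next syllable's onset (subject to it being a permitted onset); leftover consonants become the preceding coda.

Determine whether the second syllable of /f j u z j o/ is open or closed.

open

Vowels present: u, o; each is a nucleus, giving 2 syllables.
/u…o/ gap (V1→V2): /zj/ — entire cluster is a permitted onset → onset /zj/, coda ∅.
Result: fju.zjo.
Syllable 2 is /zjo/; it ends in its nucleus with no coda, so it is open.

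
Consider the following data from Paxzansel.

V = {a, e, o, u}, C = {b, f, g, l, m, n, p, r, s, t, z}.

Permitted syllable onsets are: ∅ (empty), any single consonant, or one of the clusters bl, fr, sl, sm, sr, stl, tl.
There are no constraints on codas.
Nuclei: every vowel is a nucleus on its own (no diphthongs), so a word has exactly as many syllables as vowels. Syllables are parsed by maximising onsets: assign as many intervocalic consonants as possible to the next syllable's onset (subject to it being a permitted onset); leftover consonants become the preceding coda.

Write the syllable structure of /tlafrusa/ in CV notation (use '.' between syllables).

Nuclei (vowels): a, u, a → 3 syllables.
/a…u/ gap (V1→V2): cluster /fr/ — /fr/ is itself a permitted onset, so the whole cluster goes right; preceding coda = ∅.
/u…a/ gap (V2→V3): /s/ is a single consonant, so it becomes the next onset.
Putting it together: tla.fru.sa.
Mapping each syllable to C/V: /tla/ → CCV, /fru/ → CCV, /sa/ → CV.

CCV.CCV.CV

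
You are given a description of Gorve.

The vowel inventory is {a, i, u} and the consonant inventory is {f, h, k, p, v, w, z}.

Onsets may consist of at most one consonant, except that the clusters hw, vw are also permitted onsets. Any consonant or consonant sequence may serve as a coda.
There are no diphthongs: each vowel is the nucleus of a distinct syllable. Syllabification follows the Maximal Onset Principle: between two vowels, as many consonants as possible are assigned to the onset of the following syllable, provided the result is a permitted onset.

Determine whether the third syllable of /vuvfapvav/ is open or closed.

The vowels are u, a, a — 3 nuclei, so 3 syllables.
Between /u/ (V1) and /a/ (V2): /vf/ — longest licit onset from the right is /f/, leaving /v/ as coda.
Between /a/ (V2) and /a/ (V3): /pv/; trying suffixes from longest down, /v/ is the first permitted one, so coda /p/ | onset /v/.
Result: vuv.fap.vav.
Syllable 3 is /vav/ with coda /v/, so it is closed.

closed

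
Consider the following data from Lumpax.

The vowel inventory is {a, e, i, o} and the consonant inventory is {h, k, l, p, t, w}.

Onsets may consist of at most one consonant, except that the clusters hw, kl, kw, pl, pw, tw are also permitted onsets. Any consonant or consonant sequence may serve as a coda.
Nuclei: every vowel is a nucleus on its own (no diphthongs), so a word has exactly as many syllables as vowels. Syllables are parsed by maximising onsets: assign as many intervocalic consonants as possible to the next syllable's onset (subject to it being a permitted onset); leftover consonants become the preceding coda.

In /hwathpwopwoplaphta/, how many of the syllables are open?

3

Vowels present: a, o, o, a, a; each is a nucleus, giving 5 syllables.
σ1/σ2 boundary: /thpw/; trying suffixes from longest down, /pw/ is the first permitted one, so coda /th/ | onset /pw/.
σ2/σ3 boundary: cluster /pw/ — /pw/ is itself a permitted onset, so the whole cluster goes right; preceding coda = ∅.
σ3/σ4 boundary: cluster /pl/ — /pl/ is itself a permitted onset, so the whole cluster goes right; preceding coda = ∅.
σ4/σ5 boundary: cluster /pht/ — the longest permitted-onset suffix is /t/; onset = /t/, preceding coda = /ph/.
Syllabification: hwath.pwo.pwo.plaph.ta.
Classifying each syllable: /hwath/ (closed), /pwo/ (open), /pwo/ (open), /plaph/ (closed), /ta/ (open).
Open syllables: 3.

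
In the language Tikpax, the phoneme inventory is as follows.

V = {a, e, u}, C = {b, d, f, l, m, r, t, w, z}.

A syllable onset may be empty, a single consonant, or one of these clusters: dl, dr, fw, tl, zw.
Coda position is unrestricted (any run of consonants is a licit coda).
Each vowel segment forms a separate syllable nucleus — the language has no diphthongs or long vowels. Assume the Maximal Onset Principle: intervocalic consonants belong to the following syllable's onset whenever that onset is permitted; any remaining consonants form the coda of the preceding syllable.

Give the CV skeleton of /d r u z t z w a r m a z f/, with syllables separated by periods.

CCVCC.CCVC.CVCC

The vowels are u, a, a — 3 nuclei, so 3 syllables.
σ1/σ2 boundary: /ztzw/ splits as /zt/ + /zw/ (/zw/ is the longest suffix that is a licit onset).
σ2/σ3 boundary: /rm/; trying suffixes from longest down, /m/ is the first permitted one, so coda /r/ | onset /m/.
Syllabification: druzt.zwar.mazf.
Mapping each syllable to C/V: /druzt/ → CCVCC, /zwar/ → CCVC, /mazf/ → CVCC.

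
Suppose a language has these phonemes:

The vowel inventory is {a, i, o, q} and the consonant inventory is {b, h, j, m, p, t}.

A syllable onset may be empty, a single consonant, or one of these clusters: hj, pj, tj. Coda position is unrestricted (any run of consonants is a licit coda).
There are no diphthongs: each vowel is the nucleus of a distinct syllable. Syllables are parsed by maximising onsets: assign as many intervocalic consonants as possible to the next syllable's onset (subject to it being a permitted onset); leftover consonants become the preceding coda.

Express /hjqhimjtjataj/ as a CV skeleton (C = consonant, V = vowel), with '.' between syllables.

The vowels are q, i, a, a — 4 nuclei, so 4 syllables.
σ1/σ2 boundary: /h/ → onset of the next syllable (single consonants are always licit onsets).
σ2/σ3 boundary: /mjtj/ splits as /mj/ + /tj/ (/tj/ is the longest suffix that is a licit onset).
σ3/σ4 boundary: /t/ → onset of the next syllable (single consonants are always licit onsets).
So the parse is hjq.himj.tja.taj.
Mapping each syllable to C/V: /hjq/ → CCV, /himj/ → CVCC, /tja/ → CCV, /taj/ → CVC.

CCV.CVCC.CCV.CVC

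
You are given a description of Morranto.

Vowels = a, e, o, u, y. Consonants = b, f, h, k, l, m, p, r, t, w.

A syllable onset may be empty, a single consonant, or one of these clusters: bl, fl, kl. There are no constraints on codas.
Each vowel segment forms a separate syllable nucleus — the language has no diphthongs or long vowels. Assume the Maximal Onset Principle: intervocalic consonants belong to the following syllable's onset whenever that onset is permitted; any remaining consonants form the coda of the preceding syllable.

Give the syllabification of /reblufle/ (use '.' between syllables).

re.blu.fle

Nuclei (vowels): e, u, e → 3 syllables.
Between /e/ (V1) and /u/ (V2): /bl/ is a licit onset in full, so it all attaches to the next syllable.
Between /u/ (V2) and /e/ (V3): /fl/ — entire cluster is a permitted onset → onset /fl/, coda ∅.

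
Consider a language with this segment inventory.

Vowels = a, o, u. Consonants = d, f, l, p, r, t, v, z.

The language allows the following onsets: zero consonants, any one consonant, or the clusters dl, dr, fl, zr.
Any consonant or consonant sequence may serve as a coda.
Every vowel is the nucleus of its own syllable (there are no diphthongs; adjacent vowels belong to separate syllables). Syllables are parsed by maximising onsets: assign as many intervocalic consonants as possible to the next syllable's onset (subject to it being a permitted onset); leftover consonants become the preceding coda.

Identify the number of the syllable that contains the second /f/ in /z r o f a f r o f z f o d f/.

2

Nuclei (vowels): o, a, o, o → 4 syllables.
Between /o/ (V1) and /a/ (V2): /f/ → onset of the next syllable (single consonants are always licit onsets).
Between /a/ (V2) and /o/ (V3): cluster /fr/ — the longest permitted-onset suffix is /r/; onset = /r/, preceding coda = /f/.
Between /o/ (V3) and /o/ (V4): cluster /fzf/ — the longest permitted-onset suffix is /f/; onset = /f/, preceding coda = /fz/.
So the parse is zro.faf.rofz.fodf.
The second /f/ is in the coda of syllable 2 (/faf/).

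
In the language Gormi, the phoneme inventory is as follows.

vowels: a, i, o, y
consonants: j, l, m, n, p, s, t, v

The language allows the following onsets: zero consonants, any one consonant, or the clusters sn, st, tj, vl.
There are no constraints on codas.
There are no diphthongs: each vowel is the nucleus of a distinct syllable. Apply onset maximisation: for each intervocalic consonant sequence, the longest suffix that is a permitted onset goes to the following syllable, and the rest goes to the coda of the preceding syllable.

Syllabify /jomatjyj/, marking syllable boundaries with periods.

jo.ma.tjyj

The vowels are o, a, y — 3 nuclei, so 3 syllables.
V1 /o/ – V2 /a/: /m/ is a single consonant, so it becomes the next onset.
V2 /a/ – V3 /y/: cluster /tj/ — /tj/ is itself a permitted onset, so the whole cluster goes right; preceding coda = ∅.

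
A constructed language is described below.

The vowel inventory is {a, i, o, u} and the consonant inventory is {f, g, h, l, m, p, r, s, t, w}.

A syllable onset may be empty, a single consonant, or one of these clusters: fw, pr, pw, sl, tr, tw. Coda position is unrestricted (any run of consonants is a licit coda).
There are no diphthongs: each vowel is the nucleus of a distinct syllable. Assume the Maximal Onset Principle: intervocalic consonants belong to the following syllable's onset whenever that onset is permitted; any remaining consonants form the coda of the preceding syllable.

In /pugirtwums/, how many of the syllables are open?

1

Vowels present: u, i, u; each is a nucleus, giving 3 syllables.
Between /u/ (V1) and /i/ (V2): just /g/ — single C goes to the following onset.
Between /i/ (V2) and /u/ (V3): /rtw/ splits as /r/ + /tw/ (/tw/ is the longest suffix that is a licit onset).
So the parse is pu.gir.twums.
Classifying each syllable: /pu/ (open), /gir/ (closed), /twums/ (closed).
Open syllables: 1.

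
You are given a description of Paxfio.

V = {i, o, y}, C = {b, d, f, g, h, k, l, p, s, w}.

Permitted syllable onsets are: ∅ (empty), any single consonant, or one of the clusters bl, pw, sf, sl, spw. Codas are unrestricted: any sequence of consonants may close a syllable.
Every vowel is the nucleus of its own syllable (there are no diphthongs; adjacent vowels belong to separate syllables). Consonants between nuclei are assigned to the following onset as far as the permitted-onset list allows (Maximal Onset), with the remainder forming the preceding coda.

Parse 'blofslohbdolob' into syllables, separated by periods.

The vowels are o, o, o, o — 4 nuclei, so 4 syllables.
σ1/σ2 boundary: /fsl/ splits as /f/ + /sl/ (/sl/ is the longest suffix that is a licit onset).
σ2/σ3 boundary: cluster /hbd/ — the longest permitted-onset suffix is /d/; onset = /d/, preceding coda = /hb/.
σ3/σ4 boundary: /l/ is a single consonant, so it becomes the next onset.

blof.slohb.do.lob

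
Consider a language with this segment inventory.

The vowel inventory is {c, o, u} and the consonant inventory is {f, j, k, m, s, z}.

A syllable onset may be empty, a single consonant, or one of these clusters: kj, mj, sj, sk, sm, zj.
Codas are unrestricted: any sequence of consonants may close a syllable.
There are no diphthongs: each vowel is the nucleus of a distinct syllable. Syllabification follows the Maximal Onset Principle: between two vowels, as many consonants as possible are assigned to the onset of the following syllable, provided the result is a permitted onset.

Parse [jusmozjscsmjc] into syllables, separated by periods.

ju.smozj.scs.mjc

Nuclei (vowels): u, o, c, c → 4 syllables.
V1 /u/ – V2 /o/: /sm/ — entire cluster is a permitted onset → onset /sm/, coda ∅.
V2 /o/ – V3 /c/: /zjs/ splits as /zj/ + /s/ (/s/ is the longest suffix that is a licit onset).
V3 /c/ – V4 /c/: /smj/ splits as /s/ + /mj/ (/mj/ is the longest suffix that is a licit onset).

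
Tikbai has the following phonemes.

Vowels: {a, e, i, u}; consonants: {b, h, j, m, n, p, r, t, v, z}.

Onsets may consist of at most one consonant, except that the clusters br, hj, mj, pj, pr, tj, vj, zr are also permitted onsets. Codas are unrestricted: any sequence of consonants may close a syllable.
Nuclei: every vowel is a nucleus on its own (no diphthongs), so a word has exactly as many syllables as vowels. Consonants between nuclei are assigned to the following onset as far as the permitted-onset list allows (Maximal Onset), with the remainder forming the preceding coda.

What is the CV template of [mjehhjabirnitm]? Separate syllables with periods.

Nuclei (vowels): e, a, i, i → 4 syllables.
/e…a/ gap (V1→V2): /hhj/ splits as /h/ + /hj/ (/hj/ is the longest suffix that is a licit onset).
/a…i/ gap (V2→V3): /b/ is a single consonant, so it becomes the next onset.
/i…i/ gap (V3→V4): cluster /rn/ — the longest permitted-onset suffix is /n/; onset = /n/, preceding coda = /r/.
Putting it together: mjeh.hja.bir.nitm.
Mapping each syllable to C/V: /mjeh/ → CCVC, /hja/ → CCV, /bir/ → CVC, /nitm/ → CVCC.

CCVC.CCV.CVC.CVCC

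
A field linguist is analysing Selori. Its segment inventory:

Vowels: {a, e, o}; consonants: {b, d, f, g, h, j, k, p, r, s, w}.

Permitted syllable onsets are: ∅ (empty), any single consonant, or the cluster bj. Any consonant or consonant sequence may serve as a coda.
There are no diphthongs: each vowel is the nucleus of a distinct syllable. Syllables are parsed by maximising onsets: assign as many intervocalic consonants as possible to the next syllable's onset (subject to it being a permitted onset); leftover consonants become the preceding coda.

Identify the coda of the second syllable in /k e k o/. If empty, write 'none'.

none

The vowels are e, o — 2 nuclei, so 2 syllables.
V1 /e/ – V2 /o/: /k/ is a single consonant, so it becomes the next onset.
Result: ke.ko.
Syllable 2 is /ko/: onset /k/, nucleus /o/, coda ∅.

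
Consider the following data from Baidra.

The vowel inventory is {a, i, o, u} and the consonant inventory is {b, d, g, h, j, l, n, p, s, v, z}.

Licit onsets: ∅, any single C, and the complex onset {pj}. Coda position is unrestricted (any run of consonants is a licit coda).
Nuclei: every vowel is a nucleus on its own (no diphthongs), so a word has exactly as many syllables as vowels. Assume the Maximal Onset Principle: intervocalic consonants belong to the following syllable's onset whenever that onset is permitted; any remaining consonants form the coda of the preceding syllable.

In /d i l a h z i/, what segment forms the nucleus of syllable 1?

i

The vowels are i, a, i — 3 nuclei, so 3 syllables.
The first nucleus (vowel 1 from the left) is /i/.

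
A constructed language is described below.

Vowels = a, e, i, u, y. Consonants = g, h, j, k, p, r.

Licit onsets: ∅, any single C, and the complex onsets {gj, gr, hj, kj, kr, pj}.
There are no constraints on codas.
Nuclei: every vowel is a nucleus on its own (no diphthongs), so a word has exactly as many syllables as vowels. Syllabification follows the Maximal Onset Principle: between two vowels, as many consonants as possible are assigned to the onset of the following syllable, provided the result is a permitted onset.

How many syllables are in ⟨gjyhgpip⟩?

2

Nuclei (vowels): y, i → 2 syllables.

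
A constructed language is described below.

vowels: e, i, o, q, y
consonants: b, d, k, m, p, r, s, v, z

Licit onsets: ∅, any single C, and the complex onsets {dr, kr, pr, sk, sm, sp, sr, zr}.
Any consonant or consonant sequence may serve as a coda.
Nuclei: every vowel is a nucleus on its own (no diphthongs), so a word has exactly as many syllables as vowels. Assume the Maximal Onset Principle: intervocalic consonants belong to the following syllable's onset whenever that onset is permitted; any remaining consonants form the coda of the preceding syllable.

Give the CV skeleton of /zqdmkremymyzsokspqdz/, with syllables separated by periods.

CVCC.CCV.CV.CVC.CVC.CCVCC

The vowels are q, e, y, y, o, q — 6 nuclei, so 6 syllables.
/q…e/ gap (V1→V2): /dmkr/ splits as /dm/ + /kr/ (/kr/ is the longest suffix that is a licit onset).
/e…y/ gap (V2→V3): /m/ → onset of the next syllable (single consonants are always licit onsets).
/y…y/ gap (V3→V4): just /m/ — single C goes to the following onset.
/y…o/ gap (V4→V5): /zs/; trying suffixes from longest down, /s/ is the first permitted one, so coda /z/ | onset /s/.
/o…q/ gap (V5→V6): cluster /ksp/ — the longest permitted-onset suffix is /sp/; onset = /sp/, preceding coda = /k/.
So the parse is zqdm.kre.my.myz.sok.spqdz.
Mapping each syllable to C/V: /zqdm/ → CVCC, /kre/ → CCV, /my/ → CV, /myz/ → CVC, /sok/ → CVC, /spqdz/ → CCVCC.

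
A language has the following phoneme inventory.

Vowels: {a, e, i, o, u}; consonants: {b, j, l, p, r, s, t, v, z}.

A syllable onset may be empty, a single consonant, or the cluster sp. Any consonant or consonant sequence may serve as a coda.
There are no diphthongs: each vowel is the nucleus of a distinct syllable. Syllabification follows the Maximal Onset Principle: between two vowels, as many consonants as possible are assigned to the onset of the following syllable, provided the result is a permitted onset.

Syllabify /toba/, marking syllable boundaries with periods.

to.ba

The vowels are o, a — 2 nuclei, so 2 syllables.
σ1/σ2 boundary: /b/ → onset of the next syllable (single consonants are always licit onsets).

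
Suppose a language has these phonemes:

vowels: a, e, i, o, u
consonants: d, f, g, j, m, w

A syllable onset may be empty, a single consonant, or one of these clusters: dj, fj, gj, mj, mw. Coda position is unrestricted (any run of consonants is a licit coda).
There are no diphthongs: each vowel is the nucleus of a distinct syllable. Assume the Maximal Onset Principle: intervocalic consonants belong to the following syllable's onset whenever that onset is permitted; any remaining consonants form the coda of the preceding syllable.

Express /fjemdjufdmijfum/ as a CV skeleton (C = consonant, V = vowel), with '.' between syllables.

CCVC.CCVCC.CVC.CVC

Nuclei (vowels): e, u, i, u → 4 syllables.
Between /e/ (V1) and /u/ (V2): /mdj/; trying suffixes from longest down, /dj/ is the first permitted one, so coda /m/ | onset /dj/.
Between /u/ (V2) and /i/ (V3): cluster /fdm/ — the longest permitted-onset suffix is /m/; onset = /m/, preceding coda = /fd/.
Between /i/ (V3) and /u/ (V4): /jf/; trying suffixes from longest down, /f/ is the first permitted one, so coda /j/ | onset /f/.
Result: fjem.djufd.mij.fum.
Mapping each syllable to C/V: /fjem/ → CCVC, /djufd/ → CCVCC, /mij/ → CVC, /fum/ → CVC.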